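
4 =4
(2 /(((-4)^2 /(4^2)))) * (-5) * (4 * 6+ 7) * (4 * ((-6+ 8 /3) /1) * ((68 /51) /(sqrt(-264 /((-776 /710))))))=4960 * sqrt(2272710) /21087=354.60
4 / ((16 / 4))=1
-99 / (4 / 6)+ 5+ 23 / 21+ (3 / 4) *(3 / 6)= -23861 / 168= -142.03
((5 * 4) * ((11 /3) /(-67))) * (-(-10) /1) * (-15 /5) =2200 /67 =32.84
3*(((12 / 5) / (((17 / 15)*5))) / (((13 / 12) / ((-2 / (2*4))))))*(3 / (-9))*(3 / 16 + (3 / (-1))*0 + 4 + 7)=4833 / 4420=1.09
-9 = -9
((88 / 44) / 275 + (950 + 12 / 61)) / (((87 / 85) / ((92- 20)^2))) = 468243804672 / 97295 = 4812619.40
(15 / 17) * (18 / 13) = 1.22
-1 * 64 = -64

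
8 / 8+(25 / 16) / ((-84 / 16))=59 / 84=0.70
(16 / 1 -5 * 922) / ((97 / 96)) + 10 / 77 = -33957878 / 7469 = -4546.51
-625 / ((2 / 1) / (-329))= 205625 / 2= 102812.50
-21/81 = -7/27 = -0.26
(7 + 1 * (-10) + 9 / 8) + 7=41 / 8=5.12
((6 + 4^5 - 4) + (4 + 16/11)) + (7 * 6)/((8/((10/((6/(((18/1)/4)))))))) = 94233/88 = 1070.83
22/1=22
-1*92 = -92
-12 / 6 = -2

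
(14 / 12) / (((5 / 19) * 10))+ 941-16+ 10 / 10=277933 / 300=926.44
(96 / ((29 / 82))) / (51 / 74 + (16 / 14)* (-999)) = -1359232 / 5713493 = -0.24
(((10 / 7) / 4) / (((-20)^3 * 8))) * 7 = -0.00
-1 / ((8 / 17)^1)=-17 / 8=-2.12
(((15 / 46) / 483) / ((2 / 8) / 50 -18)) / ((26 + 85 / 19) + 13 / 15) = -35625 / 29759407601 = -0.00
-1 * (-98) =98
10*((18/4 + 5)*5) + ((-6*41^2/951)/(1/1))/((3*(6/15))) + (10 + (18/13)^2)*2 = 78751708/160719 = 490.00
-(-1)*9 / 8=9 / 8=1.12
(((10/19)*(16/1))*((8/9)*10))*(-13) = -166400/171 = -973.10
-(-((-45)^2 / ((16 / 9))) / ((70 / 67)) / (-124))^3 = -14565218566638375 / 21429355544576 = -679.69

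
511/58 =8.81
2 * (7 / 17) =14 / 17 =0.82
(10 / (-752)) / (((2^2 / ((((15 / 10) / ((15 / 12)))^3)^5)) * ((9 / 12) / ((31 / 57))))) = -202440757248 / 5450439453125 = -0.04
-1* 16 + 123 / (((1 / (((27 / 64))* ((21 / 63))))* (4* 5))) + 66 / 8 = -8813 / 1280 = -6.89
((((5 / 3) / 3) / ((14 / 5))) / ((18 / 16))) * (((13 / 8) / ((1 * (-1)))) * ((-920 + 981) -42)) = -6175 / 1134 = -5.45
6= 6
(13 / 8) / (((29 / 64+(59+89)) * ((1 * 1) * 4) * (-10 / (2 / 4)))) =-13 / 95010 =-0.00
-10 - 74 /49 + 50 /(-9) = -7526 /441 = -17.07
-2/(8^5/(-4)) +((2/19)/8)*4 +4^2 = 1249299/77824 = 16.05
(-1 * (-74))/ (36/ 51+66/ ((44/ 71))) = 2516/ 3645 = 0.69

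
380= 380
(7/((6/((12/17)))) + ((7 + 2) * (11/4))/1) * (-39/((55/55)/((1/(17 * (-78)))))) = 1739/2312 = 0.75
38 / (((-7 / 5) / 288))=-54720 / 7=-7817.14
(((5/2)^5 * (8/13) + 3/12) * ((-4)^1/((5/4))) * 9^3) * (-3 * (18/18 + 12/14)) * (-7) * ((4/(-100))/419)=27451224/52375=524.13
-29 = -29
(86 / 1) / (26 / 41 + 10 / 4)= 7052 / 257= 27.44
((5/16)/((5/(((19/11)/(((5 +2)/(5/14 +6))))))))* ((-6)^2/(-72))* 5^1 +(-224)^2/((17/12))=20770311817/586432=35418.11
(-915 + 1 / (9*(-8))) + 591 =-23329 / 72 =-324.01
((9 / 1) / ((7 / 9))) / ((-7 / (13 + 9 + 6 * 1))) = -324 / 7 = -46.29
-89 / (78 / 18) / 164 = -267 / 2132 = -0.13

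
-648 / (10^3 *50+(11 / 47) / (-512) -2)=-15593472 / 1203151861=-0.01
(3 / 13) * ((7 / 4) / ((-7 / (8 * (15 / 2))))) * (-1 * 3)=135 / 13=10.38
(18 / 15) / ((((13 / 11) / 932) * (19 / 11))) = 676632 / 1235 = 547.88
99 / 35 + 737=25894 / 35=739.83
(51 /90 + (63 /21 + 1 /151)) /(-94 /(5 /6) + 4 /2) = -0.03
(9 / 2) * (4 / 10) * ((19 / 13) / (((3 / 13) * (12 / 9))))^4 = 1172889 / 1280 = 916.32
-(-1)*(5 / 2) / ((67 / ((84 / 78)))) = 35 / 871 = 0.04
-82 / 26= -41 / 13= -3.15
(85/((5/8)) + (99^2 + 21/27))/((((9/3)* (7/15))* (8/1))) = 55900/63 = 887.30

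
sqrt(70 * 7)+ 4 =4+ 7 * sqrt(10) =26.14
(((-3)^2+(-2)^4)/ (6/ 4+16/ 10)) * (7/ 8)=875/ 124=7.06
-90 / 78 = -15 / 13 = -1.15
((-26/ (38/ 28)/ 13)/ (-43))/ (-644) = -0.00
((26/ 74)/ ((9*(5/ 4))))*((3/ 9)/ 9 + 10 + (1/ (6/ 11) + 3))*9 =20878/ 4995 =4.18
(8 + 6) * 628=8792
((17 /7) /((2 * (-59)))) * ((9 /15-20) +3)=697 /2065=0.34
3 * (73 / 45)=73 / 15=4.87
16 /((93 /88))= 1408 /93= 15.14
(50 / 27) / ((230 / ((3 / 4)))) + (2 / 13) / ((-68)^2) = 37777 / 6221592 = 0.01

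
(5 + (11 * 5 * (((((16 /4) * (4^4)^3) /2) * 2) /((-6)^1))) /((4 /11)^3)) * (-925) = 35501965298125 /3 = 11833988432708.33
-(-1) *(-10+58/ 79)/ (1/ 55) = -40260/ 79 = -509.62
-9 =-9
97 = 97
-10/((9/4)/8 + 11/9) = -2880/433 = -6.65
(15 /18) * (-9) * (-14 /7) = 15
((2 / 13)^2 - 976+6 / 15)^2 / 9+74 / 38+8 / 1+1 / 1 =12913218088636 / 122098275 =105760.86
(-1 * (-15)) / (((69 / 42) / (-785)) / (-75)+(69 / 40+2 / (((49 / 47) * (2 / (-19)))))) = -346185000 / 380791081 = -0.91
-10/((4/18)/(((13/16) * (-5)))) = 182.81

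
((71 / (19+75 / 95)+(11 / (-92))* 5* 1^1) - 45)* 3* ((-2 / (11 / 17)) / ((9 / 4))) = 2058717 / 11891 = 173.13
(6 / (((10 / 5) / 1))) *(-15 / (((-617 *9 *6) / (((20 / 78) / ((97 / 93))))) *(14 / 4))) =1550 / 16338777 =0.00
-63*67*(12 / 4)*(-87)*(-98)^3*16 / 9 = -1843365944448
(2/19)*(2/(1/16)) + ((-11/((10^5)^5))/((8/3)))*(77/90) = 153599999999999999999999983907/45600000000000000000000000000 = 3.37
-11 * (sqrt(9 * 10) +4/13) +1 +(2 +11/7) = -103.17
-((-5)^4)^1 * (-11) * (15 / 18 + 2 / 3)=20625 / 2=10312.50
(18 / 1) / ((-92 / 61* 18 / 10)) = -305 / 46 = -6.63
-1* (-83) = 83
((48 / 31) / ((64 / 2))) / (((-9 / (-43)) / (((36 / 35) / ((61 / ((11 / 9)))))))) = 946 / 198555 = 0.00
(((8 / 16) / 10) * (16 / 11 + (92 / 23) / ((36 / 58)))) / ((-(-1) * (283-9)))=391 / 271260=0.00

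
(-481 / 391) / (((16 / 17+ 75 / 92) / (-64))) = 123136 / 2747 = 44.83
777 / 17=45.71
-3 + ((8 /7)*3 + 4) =31 /7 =4.43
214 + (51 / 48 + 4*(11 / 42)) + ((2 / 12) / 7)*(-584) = 22647 / 112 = 202.21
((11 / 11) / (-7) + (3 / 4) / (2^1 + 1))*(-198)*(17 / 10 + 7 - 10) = 3861 / 140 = 27.58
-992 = -992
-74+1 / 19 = -1405 / 19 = -73.95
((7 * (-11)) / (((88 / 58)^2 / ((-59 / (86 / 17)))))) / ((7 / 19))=16026937 / 15136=1058.86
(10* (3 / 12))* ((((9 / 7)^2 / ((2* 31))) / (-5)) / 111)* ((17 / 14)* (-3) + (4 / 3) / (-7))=207 / 449624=0.00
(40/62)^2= 400/961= 0.42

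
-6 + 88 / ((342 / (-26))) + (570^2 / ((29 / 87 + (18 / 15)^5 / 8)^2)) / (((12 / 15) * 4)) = 6103456428208295 / 24961677804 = 244513.07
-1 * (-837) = 837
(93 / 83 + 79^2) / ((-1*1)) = -518096 / 83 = -6242.12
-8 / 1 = -8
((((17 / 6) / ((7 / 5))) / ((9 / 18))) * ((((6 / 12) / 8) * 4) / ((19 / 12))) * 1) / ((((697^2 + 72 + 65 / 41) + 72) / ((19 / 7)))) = 3485 / 976282762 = 0.00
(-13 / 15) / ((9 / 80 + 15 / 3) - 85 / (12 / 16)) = 0.01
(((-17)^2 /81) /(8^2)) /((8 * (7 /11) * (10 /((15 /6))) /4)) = 3179 /290304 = 0.01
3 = 3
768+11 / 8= 6155 / 8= 769.38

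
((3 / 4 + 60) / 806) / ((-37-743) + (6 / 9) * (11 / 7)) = -5103 / 52738192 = -0.00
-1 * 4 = -4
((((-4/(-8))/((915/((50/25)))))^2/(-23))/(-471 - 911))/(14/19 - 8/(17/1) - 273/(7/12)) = -323/4020492849990300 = -0.00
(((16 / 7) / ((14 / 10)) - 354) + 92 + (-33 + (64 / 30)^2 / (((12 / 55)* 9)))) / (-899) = 17327641 / 53521965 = 0.32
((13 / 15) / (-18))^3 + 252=4960113803 / 19683000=252.00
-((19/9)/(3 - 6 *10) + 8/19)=-197/513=-0.38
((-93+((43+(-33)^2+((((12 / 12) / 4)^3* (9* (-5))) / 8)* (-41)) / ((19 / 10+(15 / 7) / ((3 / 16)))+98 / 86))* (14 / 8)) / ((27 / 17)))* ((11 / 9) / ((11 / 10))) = 168138172495 / 5418192384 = 31.03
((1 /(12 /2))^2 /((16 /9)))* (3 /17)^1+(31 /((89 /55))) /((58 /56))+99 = 329953535 /2808128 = 117.50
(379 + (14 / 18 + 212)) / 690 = 2663 / 3105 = 0.86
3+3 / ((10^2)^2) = 3.00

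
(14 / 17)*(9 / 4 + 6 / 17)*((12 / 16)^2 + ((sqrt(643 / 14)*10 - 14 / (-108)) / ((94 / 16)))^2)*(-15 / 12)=-7109909150545 / 19856824704 - 82600*sqrt(9002) / 5745609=-359.42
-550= -550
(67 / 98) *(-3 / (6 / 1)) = -67 / 196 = -0.34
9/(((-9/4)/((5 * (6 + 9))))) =-300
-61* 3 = -183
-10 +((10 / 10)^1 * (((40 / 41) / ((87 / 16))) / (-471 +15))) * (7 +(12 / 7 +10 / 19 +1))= -90174410 / 9013809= -10.00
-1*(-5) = 5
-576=-576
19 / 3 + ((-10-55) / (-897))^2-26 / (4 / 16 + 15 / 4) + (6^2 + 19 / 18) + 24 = 32213 / 529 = 60.89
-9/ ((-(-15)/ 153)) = -459/ 5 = -91.80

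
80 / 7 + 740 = 5260 / 7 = 751.43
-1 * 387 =-387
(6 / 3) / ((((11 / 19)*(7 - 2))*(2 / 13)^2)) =3211 / 110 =29.19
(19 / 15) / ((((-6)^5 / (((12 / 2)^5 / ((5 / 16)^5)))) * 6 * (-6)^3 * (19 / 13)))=851968 / 3796875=0.22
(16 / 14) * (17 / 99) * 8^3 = 69632 / 693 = 100.48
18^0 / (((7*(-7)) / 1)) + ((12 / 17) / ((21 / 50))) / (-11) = -1587 / 9163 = -0.17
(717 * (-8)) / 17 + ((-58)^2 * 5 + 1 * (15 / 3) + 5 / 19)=5325576 / 323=16487.85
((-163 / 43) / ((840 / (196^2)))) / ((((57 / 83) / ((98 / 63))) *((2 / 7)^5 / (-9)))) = 545943949103 / 294120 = 1856194.58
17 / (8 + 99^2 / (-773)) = -13141 / 3617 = -3.63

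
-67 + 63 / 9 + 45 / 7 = -375 / 7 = -53.57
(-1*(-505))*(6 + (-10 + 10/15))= -5050/3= -1683.33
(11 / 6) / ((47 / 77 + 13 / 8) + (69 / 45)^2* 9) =84700 / 1080867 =0.08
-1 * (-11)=11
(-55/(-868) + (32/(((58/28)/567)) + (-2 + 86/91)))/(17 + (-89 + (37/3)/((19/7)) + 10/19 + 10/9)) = -490084642773/3683041180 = -133.07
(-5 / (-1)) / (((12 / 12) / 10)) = 50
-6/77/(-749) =6/57673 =0.00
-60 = -60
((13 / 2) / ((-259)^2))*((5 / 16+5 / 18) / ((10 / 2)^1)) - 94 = -1816016611 / 19319328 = -94.00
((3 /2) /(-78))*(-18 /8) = 9 /208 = 0.04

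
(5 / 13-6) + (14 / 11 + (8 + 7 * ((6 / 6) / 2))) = 2047 / 286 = 7.16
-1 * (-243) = 243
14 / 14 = 1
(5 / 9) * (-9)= -5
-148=-148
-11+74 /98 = -502 /49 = -10.24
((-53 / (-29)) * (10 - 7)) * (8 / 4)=318 / 29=10.97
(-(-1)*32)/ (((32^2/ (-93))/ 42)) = -1953/ 16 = -122.06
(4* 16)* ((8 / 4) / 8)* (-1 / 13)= -16 / 13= -1.23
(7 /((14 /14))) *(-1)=-7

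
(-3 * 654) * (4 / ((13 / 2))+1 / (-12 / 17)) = 40875 / 26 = 1572.12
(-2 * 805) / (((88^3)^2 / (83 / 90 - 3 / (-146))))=-498617 / 152556742508544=-0.00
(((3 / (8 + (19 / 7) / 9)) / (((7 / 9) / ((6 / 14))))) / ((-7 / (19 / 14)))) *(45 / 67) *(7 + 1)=-2493180 / 12019063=-0.21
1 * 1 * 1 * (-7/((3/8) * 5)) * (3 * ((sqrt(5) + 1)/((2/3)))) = -84 * sqrt(5)/5 - 84/5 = -54.37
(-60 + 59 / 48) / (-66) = 2821 / 3168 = 0.89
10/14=5/7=0.71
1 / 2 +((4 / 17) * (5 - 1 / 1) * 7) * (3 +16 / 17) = 15297 / 578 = 26.47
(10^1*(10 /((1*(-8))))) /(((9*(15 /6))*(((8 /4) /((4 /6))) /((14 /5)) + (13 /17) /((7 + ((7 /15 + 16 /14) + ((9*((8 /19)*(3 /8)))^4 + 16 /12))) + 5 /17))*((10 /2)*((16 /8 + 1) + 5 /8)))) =-31079792968 /1140572209365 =-0.03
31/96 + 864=82975/96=864.32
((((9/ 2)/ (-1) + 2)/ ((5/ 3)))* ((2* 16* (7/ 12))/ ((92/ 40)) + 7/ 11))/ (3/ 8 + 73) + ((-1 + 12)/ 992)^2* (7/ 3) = -78319857007/ 438432986112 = -0.18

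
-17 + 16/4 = -13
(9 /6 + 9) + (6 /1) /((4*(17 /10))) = 11.38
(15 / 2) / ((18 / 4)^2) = 10 / 27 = 0.37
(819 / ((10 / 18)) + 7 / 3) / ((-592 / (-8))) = 11074 / 555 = 19.95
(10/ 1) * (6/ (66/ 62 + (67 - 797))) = -0.08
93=93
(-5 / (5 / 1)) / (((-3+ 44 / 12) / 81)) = -243 / 2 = -121.50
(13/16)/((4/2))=13/32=0.41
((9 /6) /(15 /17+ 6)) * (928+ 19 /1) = 16099 /78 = 206.40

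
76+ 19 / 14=1083 / 14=77.36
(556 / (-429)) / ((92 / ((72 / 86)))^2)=-15012 / 139871303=-0.00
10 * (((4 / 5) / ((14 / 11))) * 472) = 20768 / 7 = 2966.86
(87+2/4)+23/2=99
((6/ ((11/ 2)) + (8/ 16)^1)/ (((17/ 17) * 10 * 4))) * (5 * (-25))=-875/ 176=-4.97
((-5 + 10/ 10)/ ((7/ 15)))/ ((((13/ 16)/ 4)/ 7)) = -3840/ 13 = -295.38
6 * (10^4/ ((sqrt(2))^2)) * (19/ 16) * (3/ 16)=106875/ 16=6679.69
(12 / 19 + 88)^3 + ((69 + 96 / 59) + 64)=281813789773 / 404681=696385.03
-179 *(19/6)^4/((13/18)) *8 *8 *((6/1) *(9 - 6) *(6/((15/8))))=-5971829504/65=-91874300.06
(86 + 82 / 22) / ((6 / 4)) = 658 / 11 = 59.82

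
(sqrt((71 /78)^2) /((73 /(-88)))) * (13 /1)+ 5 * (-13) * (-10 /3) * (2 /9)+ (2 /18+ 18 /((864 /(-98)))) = 503831 /15768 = 31.95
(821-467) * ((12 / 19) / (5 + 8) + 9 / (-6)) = -126909 / 247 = -513.80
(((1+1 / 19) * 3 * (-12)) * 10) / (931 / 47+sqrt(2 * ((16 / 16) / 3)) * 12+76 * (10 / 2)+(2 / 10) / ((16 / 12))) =-2544504048000 / 2683975110499+25447680000 * sqrt(6) / 2683975110499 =-0.92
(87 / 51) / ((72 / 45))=145 / 136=1.07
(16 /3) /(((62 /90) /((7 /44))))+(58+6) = 22244 /341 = 65.23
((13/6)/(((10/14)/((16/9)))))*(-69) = -16744/45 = -372.09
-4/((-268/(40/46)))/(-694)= -10/534727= -0.00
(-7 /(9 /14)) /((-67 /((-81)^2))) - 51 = 68025 /67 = 1015.30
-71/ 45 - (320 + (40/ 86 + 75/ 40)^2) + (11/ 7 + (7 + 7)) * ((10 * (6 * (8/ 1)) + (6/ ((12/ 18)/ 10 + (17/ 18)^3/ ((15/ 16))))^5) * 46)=10924331680657568364171539344643/ 1562674788413895296427840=6990790.25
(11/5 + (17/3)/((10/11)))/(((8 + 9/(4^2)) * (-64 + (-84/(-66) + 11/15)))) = -22264/1401373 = -0.02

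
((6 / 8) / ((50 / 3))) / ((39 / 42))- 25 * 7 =-227437 / 1300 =-174.95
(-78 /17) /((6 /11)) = -143 /17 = -8.41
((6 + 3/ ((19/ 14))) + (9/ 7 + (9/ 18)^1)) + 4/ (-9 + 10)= 3723/ 266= 14.00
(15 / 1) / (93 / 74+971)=0.02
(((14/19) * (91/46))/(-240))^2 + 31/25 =545607025/439992576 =1.24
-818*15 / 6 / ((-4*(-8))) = -2045 / 32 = -63.91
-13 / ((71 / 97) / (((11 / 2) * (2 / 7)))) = -13871 / 497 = -27.91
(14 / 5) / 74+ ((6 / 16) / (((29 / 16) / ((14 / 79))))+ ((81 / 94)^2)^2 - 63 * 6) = -12487640122462453 / 33090873546160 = -377.37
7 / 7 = 1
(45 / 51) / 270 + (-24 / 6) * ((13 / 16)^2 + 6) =-260833 / 9792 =-26.64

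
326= 326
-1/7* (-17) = 17/7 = 2.43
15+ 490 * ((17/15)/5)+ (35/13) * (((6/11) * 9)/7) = 274463/2145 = 127.95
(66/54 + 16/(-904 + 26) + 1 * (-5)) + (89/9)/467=-2321665/615039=-3.77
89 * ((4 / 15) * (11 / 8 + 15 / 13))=23407 / 390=60.02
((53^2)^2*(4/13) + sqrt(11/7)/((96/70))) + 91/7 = 2427854.22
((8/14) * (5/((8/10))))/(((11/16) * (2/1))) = 200/77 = 2.60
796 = 796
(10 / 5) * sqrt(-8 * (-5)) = 4 * sqrt(10) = 12.65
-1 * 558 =-558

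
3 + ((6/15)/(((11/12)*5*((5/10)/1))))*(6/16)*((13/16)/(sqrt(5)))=117*sqrt(5)/11000 + 3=3.02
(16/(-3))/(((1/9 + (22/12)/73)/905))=-6342240/179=-35431.51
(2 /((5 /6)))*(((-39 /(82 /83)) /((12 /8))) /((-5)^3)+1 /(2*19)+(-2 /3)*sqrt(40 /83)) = -0.54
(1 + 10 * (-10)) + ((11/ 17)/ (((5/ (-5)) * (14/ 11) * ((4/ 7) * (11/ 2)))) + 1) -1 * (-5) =-6335/ 68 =-93.16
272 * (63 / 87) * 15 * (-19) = -1627920 / 29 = -56135.17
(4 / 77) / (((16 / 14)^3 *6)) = 49 / 8448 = 0.01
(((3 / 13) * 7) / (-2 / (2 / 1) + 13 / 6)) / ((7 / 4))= 0.79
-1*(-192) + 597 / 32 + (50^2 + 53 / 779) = 67572935 / 24928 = 2710.72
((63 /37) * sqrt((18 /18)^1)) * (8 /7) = 72 /37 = 1.95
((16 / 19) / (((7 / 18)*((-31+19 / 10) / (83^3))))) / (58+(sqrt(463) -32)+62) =-16101521920 / 31310727+182971840*sqrt(463) / 31310727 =-388.51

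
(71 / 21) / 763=71 / 16023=0.00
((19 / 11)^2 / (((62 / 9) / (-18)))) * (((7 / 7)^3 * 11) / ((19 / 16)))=-24624 / 341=-72.21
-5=-5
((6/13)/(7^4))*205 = 1230/31213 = 0.04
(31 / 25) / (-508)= -31 / 12700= -0.00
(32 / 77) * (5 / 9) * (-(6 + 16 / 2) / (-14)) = 160 / 693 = 0.23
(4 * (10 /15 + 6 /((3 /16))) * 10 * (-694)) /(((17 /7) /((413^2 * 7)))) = -22737448102880 /51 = -445832315742.75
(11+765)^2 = 602176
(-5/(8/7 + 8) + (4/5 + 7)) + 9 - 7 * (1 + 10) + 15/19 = -364541/6080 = -59.96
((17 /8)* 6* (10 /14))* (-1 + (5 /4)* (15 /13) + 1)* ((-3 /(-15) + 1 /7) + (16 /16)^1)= 179775 /10192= 17.64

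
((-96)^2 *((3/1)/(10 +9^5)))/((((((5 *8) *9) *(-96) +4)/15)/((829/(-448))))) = 1342980/3571474907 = 0.00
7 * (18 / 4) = 63 / 2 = 31.50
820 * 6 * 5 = 24600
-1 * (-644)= 644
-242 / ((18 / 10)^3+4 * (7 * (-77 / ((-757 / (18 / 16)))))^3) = -1679666216096000 / 54747906035391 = -30.68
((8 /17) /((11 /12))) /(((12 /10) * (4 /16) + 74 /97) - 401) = -31040 /24181531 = -0.00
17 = 17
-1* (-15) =15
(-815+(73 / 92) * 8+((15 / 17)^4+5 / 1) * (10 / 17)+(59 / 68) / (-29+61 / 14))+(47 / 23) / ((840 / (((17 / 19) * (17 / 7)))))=-2938370580314581 / 3648407752920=-805.38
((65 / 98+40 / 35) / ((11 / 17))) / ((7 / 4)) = 6018 / 3773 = 1.60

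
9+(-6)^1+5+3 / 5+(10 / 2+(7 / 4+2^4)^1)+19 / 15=1957 / 60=32.62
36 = 36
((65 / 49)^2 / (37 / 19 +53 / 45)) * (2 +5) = 3612375 / 916496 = 3.94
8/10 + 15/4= 91/20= 4.55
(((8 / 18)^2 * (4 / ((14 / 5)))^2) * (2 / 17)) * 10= 32000 / 67473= 0.47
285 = 285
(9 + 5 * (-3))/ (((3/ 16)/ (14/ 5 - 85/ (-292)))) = -36104/ 365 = -98.92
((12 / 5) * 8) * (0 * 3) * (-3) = 0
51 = 51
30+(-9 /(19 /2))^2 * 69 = 91.93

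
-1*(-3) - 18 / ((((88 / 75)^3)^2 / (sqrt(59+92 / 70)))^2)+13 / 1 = -108286217695078850866638139 / 754849045375883512119296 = -143.45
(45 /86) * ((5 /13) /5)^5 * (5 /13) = 225 /415105574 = 0.00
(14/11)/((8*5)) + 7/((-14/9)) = -983/220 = -4.47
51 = 51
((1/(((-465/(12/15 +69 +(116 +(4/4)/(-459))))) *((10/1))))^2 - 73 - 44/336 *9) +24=-40001271877415273/797203736437500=-50.18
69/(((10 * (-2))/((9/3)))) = -207/20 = -10.35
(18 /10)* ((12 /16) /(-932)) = -27 /18640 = -0.00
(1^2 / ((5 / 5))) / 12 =1 / 12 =0.08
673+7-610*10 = -5420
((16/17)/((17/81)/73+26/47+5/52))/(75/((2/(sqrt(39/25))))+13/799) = -43469726976/4061633282753417+20037872223360 * sqrt(39)/4061633282753417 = 0.03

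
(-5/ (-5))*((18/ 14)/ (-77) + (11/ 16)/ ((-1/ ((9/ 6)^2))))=-53937/ 34496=-1.56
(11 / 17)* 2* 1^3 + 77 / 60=2629 / 1020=2.58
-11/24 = -0.46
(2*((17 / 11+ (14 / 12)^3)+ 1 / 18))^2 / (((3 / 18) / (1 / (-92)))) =-57410929 / 21640608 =-2.65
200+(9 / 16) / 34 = 108809 / 544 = 200.02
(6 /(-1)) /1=-6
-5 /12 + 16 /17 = 107 /204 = 0.52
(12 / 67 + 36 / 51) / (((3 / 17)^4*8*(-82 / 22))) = -756602 / 24723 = -30.60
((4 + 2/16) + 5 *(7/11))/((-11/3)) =-1929/968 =-1.99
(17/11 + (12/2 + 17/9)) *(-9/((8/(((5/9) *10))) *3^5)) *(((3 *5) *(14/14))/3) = -58375/48114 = -1.21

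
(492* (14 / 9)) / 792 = 287 / 297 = 0.97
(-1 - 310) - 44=-355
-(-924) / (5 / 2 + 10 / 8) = 1232 / 5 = 246.40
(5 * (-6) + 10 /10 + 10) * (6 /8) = -57 /4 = -14.25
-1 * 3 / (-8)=3 / 8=0.38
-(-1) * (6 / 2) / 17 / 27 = 1 / 153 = 0.01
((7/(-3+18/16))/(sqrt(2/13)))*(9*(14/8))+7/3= 7/3- 147*sqrt(26)/5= -147.58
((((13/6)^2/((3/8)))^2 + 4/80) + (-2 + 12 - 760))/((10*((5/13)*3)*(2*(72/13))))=-1461747079/314928000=-4.64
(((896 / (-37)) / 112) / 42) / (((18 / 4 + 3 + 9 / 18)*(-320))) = 1 / 497280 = 0.00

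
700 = 700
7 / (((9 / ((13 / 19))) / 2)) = 182 / 171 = 1.06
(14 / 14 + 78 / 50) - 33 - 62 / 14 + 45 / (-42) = -1797 / 50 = -35.94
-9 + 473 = 464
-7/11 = -0.64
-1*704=-704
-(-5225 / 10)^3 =142645765.62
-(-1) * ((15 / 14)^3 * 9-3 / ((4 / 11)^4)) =-14093589 / 87808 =-160.50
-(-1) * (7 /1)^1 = 7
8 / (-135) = -8 / 135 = -0.06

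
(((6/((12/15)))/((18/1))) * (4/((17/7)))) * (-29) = -1015/51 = -19.90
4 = 4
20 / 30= 2 / 3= 0.67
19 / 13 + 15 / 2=233 / 26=8.96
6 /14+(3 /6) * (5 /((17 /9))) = 1.75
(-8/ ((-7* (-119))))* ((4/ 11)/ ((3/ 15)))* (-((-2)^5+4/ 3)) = -14720/ 27489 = -0.54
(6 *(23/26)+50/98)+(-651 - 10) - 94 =-477229/637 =-749.18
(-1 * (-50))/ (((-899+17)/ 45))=-125/ 49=-2.55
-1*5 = -5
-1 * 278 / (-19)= 278 / 19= 14.63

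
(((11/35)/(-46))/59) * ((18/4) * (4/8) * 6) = -0.00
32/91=0.35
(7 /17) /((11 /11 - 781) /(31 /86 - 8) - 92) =219 /5372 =0.04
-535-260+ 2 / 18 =-7154 / 9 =-794.89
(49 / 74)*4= 2.65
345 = 345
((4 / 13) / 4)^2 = 1 / 169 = 0.01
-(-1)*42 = 42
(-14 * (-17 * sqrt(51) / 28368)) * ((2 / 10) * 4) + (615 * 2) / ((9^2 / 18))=119 * sqrt(51) / 17730 + 820 / 3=273.38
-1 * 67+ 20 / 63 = -4201 / 63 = -66.68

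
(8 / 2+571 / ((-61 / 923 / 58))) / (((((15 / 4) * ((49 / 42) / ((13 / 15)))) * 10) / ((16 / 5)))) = -726637184 / 22875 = -31765.56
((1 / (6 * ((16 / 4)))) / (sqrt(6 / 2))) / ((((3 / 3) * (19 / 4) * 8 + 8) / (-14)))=-7 * sqrt(3) / 1656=-0.01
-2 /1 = -2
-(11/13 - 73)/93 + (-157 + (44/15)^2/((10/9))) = -22439063/151125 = -148.48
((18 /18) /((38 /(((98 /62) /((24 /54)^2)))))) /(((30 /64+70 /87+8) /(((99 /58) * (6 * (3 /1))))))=964467 /1382383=0.70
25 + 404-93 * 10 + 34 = -467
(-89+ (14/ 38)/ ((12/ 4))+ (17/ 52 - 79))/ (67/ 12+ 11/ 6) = -496619/ 21983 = -22.59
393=393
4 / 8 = 1 / 2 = 0.50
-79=-79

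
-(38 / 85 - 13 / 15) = 107 / 255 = 0.42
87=87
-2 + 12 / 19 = -26 / 19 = -1.37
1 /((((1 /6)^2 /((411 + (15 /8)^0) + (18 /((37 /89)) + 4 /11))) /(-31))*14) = -103483332 /2849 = -36322.69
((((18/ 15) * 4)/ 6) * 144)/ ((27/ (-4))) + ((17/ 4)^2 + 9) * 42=134347/ 120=1119.56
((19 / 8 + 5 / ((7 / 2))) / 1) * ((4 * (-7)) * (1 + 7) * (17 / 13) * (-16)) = 231744 / 13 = 17826.46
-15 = -15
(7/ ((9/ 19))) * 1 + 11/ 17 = 2360/ 153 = 15.42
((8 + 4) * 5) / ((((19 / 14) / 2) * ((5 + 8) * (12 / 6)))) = 840 / 247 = 3.40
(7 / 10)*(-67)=-469 / 10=-46.90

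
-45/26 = -1.73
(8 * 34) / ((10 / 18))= 2448 / 5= 489.60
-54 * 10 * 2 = -1080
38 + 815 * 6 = 4928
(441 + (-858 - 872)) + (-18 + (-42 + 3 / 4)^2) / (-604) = -12483833 / 9664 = -1291.79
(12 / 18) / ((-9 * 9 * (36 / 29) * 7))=-29 / 30618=-0.00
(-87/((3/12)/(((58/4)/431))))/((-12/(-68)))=-28594/431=-66.34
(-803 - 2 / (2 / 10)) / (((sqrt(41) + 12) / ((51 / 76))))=-124389 / 1957 + 41463 * sqrt(41) / 7828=-29.65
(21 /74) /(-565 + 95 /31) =-651 /1289080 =-0.00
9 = 9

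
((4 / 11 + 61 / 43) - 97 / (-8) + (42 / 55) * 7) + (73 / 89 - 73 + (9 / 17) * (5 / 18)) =-1510878767 / 28625960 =-52.78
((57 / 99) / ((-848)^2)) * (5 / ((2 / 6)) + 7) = 19 / 1078656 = 0.00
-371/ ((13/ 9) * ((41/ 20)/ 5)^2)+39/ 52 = -133494441/ 87412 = -1527.19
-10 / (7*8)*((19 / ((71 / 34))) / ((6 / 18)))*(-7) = 4845 / 142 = 34.12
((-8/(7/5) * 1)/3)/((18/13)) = -260/189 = -1.38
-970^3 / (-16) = 114084125 / 2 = 57042062.50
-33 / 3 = -11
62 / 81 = 0.77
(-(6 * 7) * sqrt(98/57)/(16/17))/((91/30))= -1785 * sqrt(114)/988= -19.29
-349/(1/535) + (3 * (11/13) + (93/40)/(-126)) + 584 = -4065046003/21840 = -186128.48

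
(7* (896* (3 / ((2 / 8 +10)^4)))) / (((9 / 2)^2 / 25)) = 160563200 / 76295547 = 2.10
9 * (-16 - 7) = -207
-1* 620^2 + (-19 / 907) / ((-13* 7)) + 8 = -31726562485 / 82537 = -384392.00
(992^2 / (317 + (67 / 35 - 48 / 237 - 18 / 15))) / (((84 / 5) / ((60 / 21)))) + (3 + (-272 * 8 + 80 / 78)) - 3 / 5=-397556828 / 241605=-1645.48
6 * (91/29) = 546/29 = 18.83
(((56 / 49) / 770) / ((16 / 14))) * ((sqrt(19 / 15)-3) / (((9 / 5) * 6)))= -1 / 2772+ sqrt(285) / 124740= -0.00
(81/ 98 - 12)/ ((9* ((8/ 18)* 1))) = -1095/ 392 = -2.79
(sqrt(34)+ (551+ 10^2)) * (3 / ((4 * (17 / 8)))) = 6 * sqrt(34) / 17+ 3906 / 17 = 231.82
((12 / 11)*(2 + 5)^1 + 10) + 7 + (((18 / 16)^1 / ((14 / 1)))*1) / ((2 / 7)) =8771 / 352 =24.92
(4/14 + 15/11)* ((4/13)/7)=508/7007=0.07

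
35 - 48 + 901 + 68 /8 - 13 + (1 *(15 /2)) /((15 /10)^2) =5321 /6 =886.83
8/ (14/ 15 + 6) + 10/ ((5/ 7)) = 197/ 13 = 15.15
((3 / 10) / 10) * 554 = 831 / 50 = 16.62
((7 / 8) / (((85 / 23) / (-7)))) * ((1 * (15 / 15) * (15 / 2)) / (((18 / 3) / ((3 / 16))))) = -0.39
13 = 13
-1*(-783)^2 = -613089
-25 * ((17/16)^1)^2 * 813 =-5873925/256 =-22945.02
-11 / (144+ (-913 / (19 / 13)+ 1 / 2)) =418 / 18247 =0.02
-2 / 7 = -0.29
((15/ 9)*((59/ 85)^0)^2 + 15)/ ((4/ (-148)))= -1850/ 3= -616.67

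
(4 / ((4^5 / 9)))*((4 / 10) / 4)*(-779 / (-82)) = 171 / 5120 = 0.03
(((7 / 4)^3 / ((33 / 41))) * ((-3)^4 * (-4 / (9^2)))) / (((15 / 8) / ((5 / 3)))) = -23.68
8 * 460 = 3680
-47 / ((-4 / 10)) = 235 / 2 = 117.50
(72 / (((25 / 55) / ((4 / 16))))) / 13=198 / 65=3.05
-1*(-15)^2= -225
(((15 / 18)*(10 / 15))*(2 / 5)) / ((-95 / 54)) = -12 / 95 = -0.13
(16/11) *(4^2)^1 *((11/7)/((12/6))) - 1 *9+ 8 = 121/7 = 17.29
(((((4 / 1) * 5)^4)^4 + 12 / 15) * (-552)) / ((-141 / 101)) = 60896051200000000000074336 / 235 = 259132132765957446808827.00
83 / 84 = 0.99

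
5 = 5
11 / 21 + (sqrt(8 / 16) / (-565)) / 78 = 11 / 21 -sqrt(2) / 88140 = 0.52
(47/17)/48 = 47/816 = 0.06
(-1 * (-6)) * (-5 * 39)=-1170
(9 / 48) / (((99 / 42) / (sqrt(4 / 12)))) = 7 * sqrt(3) / 264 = 0.05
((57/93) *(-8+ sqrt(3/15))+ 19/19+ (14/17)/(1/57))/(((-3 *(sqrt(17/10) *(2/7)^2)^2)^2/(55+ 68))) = 22453899895 *sqrt(5)/1720128+ 134020237768025/29242176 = 4612303.18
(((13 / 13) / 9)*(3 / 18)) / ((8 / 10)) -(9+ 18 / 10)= -11639 / 1080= -10.78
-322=-322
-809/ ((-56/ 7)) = 809/ 8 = 101.12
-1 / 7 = -0.14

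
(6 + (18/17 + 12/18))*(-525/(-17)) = 68950/289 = 238.58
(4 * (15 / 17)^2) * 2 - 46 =-11494 / 289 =-39.77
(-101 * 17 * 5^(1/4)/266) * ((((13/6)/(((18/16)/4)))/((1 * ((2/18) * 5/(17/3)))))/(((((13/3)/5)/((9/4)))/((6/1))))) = -1050804 * 5^(1/4)/133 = -11814.42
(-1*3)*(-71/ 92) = 213/ 92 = 2.32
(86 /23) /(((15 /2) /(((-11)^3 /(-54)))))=114466 /9315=12.29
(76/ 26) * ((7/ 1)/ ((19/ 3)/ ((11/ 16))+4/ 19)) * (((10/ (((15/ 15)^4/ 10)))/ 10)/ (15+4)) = 3135/ 2743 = 1.14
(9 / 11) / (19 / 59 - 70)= -531 / 45221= -0.01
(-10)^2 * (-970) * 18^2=-31428000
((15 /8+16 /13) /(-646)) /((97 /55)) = -55 /20176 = -0.00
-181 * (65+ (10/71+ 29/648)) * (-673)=365324373967/46008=7940453.27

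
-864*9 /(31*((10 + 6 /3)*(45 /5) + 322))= -3888 /6665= -0.58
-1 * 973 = -973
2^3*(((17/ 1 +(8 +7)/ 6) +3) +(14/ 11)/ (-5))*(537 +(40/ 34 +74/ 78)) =699724544/ 7293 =95944.68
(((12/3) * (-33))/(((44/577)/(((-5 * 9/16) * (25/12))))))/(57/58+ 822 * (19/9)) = 56473875/9667808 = 5.84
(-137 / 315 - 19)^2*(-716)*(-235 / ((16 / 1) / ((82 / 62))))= 3231925973693 / 615195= 5253498.44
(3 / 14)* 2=3 / 7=0.43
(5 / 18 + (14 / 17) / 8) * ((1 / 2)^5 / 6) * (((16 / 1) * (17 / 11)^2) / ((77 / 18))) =3961 / 223608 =0.02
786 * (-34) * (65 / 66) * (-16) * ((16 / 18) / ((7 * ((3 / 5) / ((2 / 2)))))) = 185286400 / 2079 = 89122.85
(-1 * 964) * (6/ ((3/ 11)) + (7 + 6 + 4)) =-37596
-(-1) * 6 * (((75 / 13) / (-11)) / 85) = -0.04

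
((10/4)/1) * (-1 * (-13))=65/2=32.50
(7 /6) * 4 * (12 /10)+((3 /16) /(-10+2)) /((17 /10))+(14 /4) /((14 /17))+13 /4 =13.09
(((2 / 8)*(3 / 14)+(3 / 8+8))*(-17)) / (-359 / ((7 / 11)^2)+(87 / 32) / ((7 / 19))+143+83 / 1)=224672 / 1024109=0.22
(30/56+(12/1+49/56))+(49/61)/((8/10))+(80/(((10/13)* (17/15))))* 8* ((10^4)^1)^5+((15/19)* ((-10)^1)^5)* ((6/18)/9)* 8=729001727999999999767855143587/9930312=73411764705882352917799.07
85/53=1.60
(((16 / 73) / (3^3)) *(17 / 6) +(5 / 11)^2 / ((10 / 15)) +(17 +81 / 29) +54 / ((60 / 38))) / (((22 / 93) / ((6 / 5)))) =349430522819 / 1267977150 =275.58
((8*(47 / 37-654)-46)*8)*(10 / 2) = -7796400 / 37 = -210713.51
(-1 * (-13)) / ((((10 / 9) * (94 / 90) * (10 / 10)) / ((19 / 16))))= 20007 / 1504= 13.30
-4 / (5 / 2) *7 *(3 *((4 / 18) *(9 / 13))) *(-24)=8064 / 65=124.06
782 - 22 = 760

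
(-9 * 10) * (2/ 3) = -60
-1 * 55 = -55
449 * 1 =449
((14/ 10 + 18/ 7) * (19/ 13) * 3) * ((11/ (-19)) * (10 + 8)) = -82566/ 455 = -181.46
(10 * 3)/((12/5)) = 25/2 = 12.50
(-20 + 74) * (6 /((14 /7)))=162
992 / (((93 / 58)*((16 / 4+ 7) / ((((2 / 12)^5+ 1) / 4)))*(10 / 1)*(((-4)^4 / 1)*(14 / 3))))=2929 / 2488320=0.00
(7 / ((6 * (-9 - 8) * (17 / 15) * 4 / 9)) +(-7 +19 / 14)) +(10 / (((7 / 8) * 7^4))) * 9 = -222898489 / 38857784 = -5.74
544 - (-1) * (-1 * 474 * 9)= -3722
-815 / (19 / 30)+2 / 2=-24431 / 19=-1285.84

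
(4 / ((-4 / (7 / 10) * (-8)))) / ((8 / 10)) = 7 / 64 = 0.11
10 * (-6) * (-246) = 14760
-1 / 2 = -0.50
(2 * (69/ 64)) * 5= 10.78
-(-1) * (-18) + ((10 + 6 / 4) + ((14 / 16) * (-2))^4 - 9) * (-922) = -10970.35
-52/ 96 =-0.54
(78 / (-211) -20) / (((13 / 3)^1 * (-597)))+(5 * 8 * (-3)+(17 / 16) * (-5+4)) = -1057256241 / 8733712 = -121.05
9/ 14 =0.64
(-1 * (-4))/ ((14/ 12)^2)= 144/ 49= 2.94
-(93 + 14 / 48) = -2239 / 24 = -93.29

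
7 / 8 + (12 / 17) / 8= 131 / 136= 0.96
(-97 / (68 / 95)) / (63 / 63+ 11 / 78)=-359385 / 3026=-118.77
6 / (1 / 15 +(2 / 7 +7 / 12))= 840 / 131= 6.41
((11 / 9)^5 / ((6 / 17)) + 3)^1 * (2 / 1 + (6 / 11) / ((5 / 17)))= 402879394 / 9743085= 41.35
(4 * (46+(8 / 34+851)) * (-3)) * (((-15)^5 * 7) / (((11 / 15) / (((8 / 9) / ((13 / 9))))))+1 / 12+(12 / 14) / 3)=116754078840493 / 2431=48027181752.57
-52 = -52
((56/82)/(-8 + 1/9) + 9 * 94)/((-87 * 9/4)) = -364808/84419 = -4.32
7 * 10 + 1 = 71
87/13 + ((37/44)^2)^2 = 350448445/48725248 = 7.19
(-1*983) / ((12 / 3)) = -983 / 4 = -245.75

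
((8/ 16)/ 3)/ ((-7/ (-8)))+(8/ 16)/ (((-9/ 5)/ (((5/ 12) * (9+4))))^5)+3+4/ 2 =-24313645686067/ 205705930752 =-118.20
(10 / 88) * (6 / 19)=15 / 418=0.04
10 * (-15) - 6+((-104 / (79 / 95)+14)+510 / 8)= -64247 / 316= -203.31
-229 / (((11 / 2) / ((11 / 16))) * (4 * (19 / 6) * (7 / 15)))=-10305 / 2128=-4.84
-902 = -902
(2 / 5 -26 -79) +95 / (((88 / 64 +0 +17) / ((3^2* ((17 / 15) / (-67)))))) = -1729929 / 16415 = -105.39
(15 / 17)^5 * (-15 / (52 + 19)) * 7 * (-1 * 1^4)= 79734375 / 100809847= 0.79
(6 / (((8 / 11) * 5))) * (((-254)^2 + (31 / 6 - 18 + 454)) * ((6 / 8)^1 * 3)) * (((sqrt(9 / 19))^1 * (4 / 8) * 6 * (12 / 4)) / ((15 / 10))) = 347261013 * sqrt(19) / 1520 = 995839.25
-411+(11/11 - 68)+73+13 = -392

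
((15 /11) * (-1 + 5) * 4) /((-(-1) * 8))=30 /11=2.73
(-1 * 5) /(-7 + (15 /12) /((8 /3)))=0.77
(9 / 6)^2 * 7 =63 / 4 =15.75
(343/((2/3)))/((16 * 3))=10.72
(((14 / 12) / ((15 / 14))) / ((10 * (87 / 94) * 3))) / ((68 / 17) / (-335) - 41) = -154301 / 161364555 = -0.00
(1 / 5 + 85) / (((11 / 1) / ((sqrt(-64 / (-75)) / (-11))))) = -1136*sqrt(3) / 3025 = -0.65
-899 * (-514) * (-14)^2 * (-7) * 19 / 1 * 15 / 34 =-90342433860 / 17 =-5314260815.29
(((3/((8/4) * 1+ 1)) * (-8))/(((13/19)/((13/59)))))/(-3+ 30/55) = 1672/1593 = 1.05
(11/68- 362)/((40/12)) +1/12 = -44255/408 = -108.47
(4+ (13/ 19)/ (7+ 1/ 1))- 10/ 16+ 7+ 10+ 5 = 1935/ 76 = 25.46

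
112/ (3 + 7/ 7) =28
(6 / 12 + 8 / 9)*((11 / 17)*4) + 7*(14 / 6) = 3049 / 153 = 19.93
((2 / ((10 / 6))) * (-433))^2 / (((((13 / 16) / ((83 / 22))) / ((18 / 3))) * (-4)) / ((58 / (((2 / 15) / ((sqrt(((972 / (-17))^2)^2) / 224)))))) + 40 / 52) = 224482654046797848 / 639570439715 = 350989.73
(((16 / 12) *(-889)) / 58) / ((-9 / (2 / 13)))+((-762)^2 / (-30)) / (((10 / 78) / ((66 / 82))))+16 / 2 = -121502.03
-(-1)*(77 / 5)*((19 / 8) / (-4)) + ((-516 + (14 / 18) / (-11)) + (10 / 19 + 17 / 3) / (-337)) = -53270962831 / 101423520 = -525.23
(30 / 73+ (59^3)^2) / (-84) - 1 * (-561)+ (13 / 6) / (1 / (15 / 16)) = -24633404026523 / 49056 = -502148646.99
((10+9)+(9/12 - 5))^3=205379/64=3209.05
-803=-803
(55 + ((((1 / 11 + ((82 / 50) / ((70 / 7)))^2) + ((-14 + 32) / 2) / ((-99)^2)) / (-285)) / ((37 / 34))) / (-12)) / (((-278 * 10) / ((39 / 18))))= -3079016563939589 / 71829323775000000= -0.04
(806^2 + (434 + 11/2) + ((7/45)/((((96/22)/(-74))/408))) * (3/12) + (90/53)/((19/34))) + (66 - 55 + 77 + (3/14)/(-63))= 5772220293961/8881740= 649897.46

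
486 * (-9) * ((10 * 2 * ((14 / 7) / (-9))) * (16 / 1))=311040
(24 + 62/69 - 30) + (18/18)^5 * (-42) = -3250/69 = -47.10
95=95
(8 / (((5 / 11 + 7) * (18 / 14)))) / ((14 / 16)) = 352 / 369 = 0.95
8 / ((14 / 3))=12 / 7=1.71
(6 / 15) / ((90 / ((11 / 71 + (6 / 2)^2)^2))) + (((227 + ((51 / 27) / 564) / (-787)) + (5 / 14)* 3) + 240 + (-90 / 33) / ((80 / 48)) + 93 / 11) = 736948191832649 / 1550614241484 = 475.26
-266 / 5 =-53.20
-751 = -751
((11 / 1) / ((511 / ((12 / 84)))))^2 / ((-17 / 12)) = -0.00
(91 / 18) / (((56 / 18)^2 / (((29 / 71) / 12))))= 0.02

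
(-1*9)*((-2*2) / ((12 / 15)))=45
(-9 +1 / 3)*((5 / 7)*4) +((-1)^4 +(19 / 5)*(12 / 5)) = -7687 / 525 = -14.64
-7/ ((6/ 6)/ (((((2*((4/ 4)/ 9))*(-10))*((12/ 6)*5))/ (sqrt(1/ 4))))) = 2800/ 9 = 311.11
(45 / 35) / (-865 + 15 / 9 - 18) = -27 / 18508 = -0.00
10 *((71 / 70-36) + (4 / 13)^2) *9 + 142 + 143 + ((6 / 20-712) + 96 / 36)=-126494413 / 35490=-3564.23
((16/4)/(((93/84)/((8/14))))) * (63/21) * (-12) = -2304/31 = -74.32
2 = 2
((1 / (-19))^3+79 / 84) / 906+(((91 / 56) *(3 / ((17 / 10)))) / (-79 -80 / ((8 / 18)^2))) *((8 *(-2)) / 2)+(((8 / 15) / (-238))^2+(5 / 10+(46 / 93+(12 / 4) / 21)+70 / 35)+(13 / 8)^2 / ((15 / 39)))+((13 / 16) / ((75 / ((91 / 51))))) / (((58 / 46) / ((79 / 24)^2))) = 10.22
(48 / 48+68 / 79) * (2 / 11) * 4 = 1176 / 869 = 1.35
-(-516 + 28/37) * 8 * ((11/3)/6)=2518.97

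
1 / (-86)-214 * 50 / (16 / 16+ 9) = -1070.01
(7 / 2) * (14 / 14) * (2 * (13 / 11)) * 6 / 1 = 546 / 11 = 49.64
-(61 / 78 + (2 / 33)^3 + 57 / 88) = -5344555 / 3737448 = -1.43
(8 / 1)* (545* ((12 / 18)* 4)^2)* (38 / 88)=1325440 / 99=13388.28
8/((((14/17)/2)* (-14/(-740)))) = 50320/49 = 1026.94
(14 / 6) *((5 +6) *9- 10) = 623 / 3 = 207.67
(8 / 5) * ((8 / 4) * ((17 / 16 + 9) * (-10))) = -322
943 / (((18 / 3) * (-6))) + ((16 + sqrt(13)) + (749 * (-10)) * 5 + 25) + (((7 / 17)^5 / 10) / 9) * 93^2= -9567181390609 / 255574260 + sqrt(13)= -37430.45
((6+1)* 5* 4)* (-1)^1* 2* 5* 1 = -1400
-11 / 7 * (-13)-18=17 / 7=2.43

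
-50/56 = -25/28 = -0.89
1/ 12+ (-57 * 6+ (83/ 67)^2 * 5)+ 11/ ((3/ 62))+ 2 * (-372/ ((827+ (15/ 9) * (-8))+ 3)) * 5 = -1471080263/ 13197660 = -111.47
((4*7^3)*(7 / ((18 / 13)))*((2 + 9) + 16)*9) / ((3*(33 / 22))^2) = 249704 / 3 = 83234.67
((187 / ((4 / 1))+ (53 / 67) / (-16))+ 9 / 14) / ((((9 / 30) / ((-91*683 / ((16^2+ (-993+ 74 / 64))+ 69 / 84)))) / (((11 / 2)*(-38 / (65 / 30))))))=-2839928725480 / 2206243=-1287223.90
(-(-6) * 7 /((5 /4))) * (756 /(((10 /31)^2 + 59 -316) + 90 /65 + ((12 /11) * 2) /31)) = -17453820384 /175517305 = -99.44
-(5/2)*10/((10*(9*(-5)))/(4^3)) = 32/9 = 3.56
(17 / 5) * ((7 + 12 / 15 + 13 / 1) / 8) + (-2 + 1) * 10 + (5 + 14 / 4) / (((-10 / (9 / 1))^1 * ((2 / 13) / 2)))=-100.61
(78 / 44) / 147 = 13 / 1078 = 0.01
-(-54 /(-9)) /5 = -6 /5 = -1.20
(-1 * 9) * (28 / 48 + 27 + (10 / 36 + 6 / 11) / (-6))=-16303 / 66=-247.02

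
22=22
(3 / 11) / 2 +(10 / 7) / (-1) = -199 / 154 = -1.29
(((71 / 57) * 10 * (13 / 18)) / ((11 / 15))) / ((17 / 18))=46150 / 3553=12.99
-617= -617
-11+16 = 5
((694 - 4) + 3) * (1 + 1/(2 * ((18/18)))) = 2079/2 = 1039.50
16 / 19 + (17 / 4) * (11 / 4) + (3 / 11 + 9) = 72907 / 3344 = 21.80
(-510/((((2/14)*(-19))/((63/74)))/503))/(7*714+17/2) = 6654690/414067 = 16.07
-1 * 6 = -6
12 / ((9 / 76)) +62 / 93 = 102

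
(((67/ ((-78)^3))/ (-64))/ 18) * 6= 67/ 91113984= 0.00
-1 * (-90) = 90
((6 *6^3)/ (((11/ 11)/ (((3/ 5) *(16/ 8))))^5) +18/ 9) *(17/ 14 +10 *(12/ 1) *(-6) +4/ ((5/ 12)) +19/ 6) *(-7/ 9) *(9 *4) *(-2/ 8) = -15947585.81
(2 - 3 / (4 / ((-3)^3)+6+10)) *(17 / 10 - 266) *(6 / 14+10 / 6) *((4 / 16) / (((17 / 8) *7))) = -1502105 / 89131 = -16.85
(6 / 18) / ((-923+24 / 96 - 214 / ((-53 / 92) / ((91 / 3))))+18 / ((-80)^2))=169600 / 5263651831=0.00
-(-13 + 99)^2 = -7396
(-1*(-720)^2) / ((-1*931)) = 518400 / 931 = 556.82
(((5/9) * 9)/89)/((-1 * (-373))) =5/33197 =0.00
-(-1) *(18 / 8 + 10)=49 / 4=12.25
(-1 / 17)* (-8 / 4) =2 / 17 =0.12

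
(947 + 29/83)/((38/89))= 3499035/1577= 2218.79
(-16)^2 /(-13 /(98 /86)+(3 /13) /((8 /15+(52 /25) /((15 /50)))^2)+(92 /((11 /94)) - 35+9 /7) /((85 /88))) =709689344 /2128017875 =0.33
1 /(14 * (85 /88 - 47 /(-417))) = 18348 /277067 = 0.07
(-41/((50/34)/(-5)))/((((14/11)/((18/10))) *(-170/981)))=-3981879/3500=-1137.68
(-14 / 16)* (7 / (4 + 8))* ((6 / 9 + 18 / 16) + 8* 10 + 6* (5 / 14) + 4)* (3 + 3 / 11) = -9401 / 64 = -146.89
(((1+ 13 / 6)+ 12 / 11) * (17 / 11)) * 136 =324836 / 363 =894.87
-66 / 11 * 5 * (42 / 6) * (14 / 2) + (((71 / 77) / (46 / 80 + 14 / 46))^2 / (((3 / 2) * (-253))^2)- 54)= -6440081124980564 / 4225775037561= -1524.00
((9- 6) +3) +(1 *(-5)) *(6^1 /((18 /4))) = -2 /3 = -0.67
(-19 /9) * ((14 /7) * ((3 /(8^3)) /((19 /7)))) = -0.01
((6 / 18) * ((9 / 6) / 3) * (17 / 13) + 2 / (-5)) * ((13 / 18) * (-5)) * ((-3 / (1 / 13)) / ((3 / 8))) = -1846 / 27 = -68.37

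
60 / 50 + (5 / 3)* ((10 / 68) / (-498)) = 304651 / 253980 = 1.20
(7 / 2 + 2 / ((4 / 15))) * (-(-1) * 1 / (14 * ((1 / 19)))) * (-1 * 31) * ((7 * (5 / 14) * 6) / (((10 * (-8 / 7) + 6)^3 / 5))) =1253175 / 5776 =216.96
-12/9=-4/3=-1.33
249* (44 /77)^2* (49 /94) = 1992 /47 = 42.38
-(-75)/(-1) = -75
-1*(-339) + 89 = 428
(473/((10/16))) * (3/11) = 1032/5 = 206.40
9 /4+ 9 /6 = 15 /4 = 3.75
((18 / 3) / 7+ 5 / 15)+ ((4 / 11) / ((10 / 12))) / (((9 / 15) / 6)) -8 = -565 / 231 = -2.45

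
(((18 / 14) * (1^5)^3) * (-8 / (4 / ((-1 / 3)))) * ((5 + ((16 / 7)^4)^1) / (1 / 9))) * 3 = 12561642 / 16807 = 747.41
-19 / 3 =-6.33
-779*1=-779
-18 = -18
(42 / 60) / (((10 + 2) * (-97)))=-7 / 11640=-0.00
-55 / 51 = -1.08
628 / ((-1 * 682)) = -314 / 341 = -0.92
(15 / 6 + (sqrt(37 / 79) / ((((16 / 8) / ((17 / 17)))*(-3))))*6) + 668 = 1341 / 2 - sqrt(2923) / 79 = 669.82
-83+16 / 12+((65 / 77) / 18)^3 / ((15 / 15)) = -217437262615 / 2662500456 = -81.67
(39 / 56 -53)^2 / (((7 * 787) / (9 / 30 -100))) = -8553303877 / 172762240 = -49.51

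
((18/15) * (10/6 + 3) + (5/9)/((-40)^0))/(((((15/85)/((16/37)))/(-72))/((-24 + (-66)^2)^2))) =-20380863150.36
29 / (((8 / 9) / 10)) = 1305 / 4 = 326.25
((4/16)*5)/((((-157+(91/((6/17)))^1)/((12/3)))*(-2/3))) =-9/121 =-0.07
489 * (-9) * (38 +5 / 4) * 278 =-96043023 / 2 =-48021511.50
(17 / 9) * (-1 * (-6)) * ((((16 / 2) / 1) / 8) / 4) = 17 / 6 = 2.83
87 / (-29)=-3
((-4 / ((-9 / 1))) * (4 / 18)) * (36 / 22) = 16 / 99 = 0.16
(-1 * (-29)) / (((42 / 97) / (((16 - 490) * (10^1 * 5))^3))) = -6241134181500000 / 7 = -891590597357142.86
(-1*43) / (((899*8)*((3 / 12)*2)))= -43 / 3596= -0.01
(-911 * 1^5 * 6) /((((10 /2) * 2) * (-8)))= 2733 /40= 68.32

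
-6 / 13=-0.46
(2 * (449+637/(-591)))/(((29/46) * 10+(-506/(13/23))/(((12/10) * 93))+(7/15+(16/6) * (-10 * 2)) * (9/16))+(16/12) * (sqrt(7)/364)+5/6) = -1684827535032033712320/57590485013482974899-201541704126796800 * sqrt(7)/57590485013482974899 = -29.26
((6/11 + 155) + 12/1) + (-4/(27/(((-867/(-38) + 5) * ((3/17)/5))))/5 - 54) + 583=556812596/799425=696.52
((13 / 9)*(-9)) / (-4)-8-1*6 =-43 / 4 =-10.75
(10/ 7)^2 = 100/ 49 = 2.04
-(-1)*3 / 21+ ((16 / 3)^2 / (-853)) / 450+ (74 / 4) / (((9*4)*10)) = 37564579 / 193460400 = 0.19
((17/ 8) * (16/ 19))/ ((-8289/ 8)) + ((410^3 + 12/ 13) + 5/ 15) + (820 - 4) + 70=141109500293155/ 2047383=68921887.25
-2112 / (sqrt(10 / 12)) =-2112 * sqrt(30) / 5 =-2313.58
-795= -795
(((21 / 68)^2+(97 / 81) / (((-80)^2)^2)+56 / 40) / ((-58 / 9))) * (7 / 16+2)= -18639549292429 / 32955432960000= -0.57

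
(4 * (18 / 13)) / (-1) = -72 / 13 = -5.54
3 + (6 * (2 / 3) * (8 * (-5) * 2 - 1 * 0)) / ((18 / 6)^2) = -293 / 9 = -32.56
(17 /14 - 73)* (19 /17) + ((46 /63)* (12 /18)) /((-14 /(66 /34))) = -1203997 /14994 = -80.30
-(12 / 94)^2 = -36 / 2209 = -0.02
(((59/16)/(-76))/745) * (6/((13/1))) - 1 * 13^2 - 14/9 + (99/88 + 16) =-8131256413/52996320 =-153.43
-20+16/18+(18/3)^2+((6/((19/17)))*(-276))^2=7132870808/3249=2195404.99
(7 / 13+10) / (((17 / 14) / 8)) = 69.43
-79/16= -4.94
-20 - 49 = -69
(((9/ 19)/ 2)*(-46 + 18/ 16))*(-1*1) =3231/ 304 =10.63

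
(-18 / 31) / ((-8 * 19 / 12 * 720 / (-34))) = -51 / 23560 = -0.00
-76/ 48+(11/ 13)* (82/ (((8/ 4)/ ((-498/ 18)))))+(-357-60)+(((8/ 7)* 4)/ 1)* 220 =-135659/ 364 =-372.69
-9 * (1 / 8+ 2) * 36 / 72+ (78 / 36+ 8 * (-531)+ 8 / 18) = -612713 / 144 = -4254.95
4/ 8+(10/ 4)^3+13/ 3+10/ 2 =611/ 24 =25.46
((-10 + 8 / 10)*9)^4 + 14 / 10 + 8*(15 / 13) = 381895740983 / 8125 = 47002552.74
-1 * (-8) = 8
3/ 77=0.04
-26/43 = -0.60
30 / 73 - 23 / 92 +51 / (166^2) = 163753 / 1005794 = 0.16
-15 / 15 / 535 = -1 / 535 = -0.00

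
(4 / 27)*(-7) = -28 / 27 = -1.04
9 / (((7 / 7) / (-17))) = -153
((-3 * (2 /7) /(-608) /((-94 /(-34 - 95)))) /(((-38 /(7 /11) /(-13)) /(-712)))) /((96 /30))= -2238795 /23889536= -0.09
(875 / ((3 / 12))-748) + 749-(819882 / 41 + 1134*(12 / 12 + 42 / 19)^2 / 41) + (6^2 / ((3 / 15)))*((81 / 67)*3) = -15993978165 / 991667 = -16128.38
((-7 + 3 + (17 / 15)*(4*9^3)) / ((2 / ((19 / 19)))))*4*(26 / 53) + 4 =3242.52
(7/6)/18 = 7/108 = 0.06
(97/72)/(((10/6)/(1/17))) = 97/2040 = 0.05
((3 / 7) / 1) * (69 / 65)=207 / 455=0.45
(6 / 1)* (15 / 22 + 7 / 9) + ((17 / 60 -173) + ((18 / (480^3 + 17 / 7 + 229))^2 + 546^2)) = 1515581760809176913846 / 5086663464982275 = 297952.04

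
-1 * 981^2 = -962361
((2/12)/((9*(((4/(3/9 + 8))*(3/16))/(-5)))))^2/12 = 15625/177147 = 0.09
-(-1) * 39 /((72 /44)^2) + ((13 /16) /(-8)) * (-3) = 51389 /3456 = 14.87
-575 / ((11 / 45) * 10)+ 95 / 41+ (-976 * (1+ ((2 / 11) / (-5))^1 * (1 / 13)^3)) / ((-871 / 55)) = -295640351679 / 1726055474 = -171.28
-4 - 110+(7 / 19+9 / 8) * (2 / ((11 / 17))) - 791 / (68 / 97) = -4397627 / 3553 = -1237.72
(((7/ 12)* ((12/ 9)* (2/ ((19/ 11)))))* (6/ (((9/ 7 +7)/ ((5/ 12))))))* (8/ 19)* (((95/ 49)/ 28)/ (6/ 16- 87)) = -200/ 2186919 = -0.00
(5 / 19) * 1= 5 / 19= 0.26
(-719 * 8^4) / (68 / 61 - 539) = 179646464 / 32811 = 5475.19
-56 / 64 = -7 / 8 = -0.88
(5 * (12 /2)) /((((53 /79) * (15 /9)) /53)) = 1422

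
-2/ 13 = -0.15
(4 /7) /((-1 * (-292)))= 1 /511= 0.00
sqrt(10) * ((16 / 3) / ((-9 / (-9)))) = 16 * sqrt(10) / 3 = 16.87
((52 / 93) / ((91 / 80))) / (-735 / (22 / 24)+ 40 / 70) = -0.00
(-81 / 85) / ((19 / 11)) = -891 / 1615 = -0.55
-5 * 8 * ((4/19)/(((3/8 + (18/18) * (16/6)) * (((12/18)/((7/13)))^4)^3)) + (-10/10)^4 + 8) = -186241535226386206335/517031105038098352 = -360.21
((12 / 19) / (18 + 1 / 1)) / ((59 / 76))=48 / 1121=0.04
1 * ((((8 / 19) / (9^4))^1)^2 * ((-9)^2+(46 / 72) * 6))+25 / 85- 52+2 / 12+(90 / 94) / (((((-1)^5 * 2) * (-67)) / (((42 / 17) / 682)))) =-43861358356108413595 / 851029261838050779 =-51.54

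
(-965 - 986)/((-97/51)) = 99501/97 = 1025.78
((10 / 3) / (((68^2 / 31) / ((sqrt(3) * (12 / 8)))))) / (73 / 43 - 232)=-6665 * sqrt(3) / 45791472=-0.00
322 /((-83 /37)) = -11914 /83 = -143.54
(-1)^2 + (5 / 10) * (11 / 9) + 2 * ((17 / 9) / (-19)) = 161 / 114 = 1.41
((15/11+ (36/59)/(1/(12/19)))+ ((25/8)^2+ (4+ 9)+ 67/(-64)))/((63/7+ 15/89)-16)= -824156821/239911936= -3.44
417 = 417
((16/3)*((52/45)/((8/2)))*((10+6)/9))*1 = 3328/1215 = 2.74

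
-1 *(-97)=97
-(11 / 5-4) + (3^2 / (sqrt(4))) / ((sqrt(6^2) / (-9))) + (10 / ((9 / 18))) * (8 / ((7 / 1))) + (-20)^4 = 22402507 / 140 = 160017.91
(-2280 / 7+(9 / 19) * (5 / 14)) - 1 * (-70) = -67975 / 266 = -255.55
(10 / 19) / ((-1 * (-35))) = 2 / 133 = 0.02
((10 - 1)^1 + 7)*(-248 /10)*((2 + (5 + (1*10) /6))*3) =-51584 /5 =-10316.80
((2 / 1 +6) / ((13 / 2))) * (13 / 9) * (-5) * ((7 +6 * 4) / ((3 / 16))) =-1469.63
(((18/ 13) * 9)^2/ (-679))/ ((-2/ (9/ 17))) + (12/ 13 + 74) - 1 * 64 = 21426476/ 1950767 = 10.98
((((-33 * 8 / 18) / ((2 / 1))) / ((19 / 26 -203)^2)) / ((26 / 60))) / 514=-0.00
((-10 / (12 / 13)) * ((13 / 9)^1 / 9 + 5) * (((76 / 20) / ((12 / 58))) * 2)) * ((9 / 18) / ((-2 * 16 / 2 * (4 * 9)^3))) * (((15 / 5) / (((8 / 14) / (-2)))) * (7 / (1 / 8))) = -0.81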